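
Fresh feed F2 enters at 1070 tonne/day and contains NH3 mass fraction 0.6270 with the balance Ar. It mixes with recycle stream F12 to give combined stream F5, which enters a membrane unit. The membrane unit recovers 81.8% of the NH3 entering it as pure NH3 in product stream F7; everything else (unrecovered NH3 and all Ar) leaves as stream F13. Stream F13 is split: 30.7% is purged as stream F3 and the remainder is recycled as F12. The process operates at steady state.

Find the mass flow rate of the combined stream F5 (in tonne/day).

2068 tonne/day

Ar enters only via F2 and leaves only via the purge: 1070×0.373 = 0.307×(Ar in F13), and the membrane unit passes all Ar, so Ar in F5 = Ar in F13 = 1300 tonne/day.
NH3 in F5: m_A = 1070×0.627 + (1−0.307)·(1−0.818)·m_A, so m_A = 670.89/0.8739 = 767.72 tonne/day.
F5 = 767.72 + 1300 = 2067.8 tonne/day.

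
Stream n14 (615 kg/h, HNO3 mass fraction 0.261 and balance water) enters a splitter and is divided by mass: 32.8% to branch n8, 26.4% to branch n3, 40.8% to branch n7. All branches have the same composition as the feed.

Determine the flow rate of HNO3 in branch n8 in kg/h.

52.65 kg/h

Branch n8 total = 0.328×615 = 201.72 kg/h.
HNO3 in n8 = 0.261×201.72 = 52.649 kg/h.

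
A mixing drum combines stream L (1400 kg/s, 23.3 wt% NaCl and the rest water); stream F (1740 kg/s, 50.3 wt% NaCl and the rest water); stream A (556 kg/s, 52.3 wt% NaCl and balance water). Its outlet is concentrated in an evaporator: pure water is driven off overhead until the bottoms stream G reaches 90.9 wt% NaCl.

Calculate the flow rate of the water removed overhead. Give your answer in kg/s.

2054 kg/s

NaCl entering = 1400×0.233 + 1740×0.503 + 556×0.523 = 1492.2 kg/s.
All NaCl reports to G, so G = 1492.2/0.909 = 1641.6 kg/s.
Total feed = 3696 kg/s; overhead = 3696 − 1641.6 = 2054.4 kg/s.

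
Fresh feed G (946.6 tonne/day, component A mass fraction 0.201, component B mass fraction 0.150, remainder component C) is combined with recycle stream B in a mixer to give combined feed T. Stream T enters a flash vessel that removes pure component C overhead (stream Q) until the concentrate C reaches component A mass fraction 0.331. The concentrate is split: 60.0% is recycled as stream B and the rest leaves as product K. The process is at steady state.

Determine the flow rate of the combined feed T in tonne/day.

Overall component A balance (none leaves overhead): component A in fresh feed = component A in product, i.e. 946.6×0.201 = (1−0.600)·C·0.331.
C = 190.27/(0.331×0.400) = 1437.1 tonne/day.
Recycle B = 0.600×1437.1 = 862.24 tonne/day.
Combined feed T = 946.6 + 862.24 = 1808.8 tonne/day.

1809 tonne/day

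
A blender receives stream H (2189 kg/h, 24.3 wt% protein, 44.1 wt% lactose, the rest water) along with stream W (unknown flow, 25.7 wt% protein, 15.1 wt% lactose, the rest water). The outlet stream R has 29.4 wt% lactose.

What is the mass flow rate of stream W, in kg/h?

2250 kg/h

Let W be the unknown flow. Total out = 2189 + W.
lactose balance: 965.35 + 0.151·W = 0.294·(2189 + W)
(0.151 − 0.294)·W = 0.294×2189 − 965.35 = -321.78
W = -321.78 / -0.143 = 2250.2 kg/h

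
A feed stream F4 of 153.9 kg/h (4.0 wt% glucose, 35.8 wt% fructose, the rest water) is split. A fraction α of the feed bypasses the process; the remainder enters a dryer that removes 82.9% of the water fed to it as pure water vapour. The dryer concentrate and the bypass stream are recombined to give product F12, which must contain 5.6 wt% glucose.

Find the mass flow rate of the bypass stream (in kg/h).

65.79 kg/h

All 153.9×0.040 = 6.156 kg/h of glucose reaches F12, so F12 = 6.156/0.056 = 109.93 kg/h and vapour = 43.971 kg/h.
The evaporator receives (1−α)·153.9 of feed at 0.602 water and removes 0.829 of that water:
0.829×0.602×(1−α)×153.9 = 43.971
(1−α) = 43.971/76.805 = 0.5725;  α = 0.4275.
Bypass flow = 0.4275×153.9 = 65.791 kg/h.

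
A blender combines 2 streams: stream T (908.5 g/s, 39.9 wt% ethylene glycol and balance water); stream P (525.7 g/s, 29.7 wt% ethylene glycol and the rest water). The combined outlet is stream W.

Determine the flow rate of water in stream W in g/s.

water out = water in = 908.5×0.601 + 525.7×0.703 = 915.58 g/s.

915.6 g/s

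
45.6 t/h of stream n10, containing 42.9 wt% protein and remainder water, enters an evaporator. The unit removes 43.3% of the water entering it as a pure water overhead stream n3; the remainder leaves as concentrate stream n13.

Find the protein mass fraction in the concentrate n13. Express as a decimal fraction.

0.5699

protein is not removed: 45.6×0.429 = 19.562 t/h of protein enters n13.
water entering = 45.6×0.571 = 26.038 t/h; overhead removed = 0.433×26.038 = 11.274 t/h.
Concentrate = 45.6 − 11.274 = 34.326 t/h.
Mass fraction = 19.562/34.326 = 0.5699.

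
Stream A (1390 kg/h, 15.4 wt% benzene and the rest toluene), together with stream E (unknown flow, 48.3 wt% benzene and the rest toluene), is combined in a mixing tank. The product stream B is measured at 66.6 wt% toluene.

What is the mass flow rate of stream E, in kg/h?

Let E be the unknown flow. Total out = 1390 + E.
toluene balance: 1175.9 + 0.517·E = 0.666·(1390 + E)
(0.517 − 0.666)·E = 0.666×1390 − 1175.9 = -250.2
E = -250.2 / -0.149 = 1679.2 kg/h

1679 kg/h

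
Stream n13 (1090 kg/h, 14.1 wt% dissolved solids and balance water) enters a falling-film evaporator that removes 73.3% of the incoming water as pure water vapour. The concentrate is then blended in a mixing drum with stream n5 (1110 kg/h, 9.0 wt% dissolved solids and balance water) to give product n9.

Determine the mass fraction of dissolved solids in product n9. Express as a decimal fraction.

Vapour removed = 0.733×0.859×1090 = 686.32 kg/h; concentrate = 403.68 kg/h.
dissolved solids reaching the mixer = 153.69 (from concentrate) + 1110×0.090 = 253.59 kg/h.
Product flow = 403.68 + 1110 = 1513.7 kg/h; dissolved solids fraction = 0.168.

0.168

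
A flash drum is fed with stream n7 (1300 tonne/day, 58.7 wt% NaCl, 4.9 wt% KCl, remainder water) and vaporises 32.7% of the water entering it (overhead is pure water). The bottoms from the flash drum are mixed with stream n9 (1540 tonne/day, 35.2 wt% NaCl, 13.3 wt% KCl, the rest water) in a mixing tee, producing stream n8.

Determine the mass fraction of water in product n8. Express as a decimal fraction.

Vapour removed = 0.327×0.364×1300 = 154.74 tonne/day; concentrate = 1145.3 tonne/day.
water reaching the mixer = 318.46 (from concentrate) + 1540×0.515 = 1111.6 tonne/day.
Product flow = 1145.3 + 1540 = 2685.3 tonne/day; water fraction = 0.414.

0.414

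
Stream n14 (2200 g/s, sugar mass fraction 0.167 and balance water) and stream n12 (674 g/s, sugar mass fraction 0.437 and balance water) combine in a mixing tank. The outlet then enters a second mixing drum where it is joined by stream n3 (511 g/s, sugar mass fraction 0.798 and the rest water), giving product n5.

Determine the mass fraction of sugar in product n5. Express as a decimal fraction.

0.316

Overall, product flow = 3385 g/s.
sugar in = 2200×0.167 + 674×0.437 + 511×0.798 = 1069.7 g/s.
sugar fraction in n5 = 0.316.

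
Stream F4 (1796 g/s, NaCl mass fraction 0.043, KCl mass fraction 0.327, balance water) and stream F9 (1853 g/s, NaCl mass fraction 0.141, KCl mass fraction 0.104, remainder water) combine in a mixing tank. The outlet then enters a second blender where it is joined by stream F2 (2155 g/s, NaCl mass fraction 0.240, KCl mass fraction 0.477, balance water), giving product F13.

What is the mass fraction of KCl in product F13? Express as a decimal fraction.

Overall, product flow = 5804 g/s.
KCl in = 1796×0.327 + 1853×0.104 + 2155×0.477 = 1807.9 g/s.
KCl fraction in F13 = 0.311.

0.311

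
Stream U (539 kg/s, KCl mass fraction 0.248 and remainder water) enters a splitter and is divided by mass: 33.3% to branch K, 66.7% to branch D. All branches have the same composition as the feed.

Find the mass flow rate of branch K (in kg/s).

Branch K flow = 0.333×539 = 179.49 kg/s.

179.5 kg/s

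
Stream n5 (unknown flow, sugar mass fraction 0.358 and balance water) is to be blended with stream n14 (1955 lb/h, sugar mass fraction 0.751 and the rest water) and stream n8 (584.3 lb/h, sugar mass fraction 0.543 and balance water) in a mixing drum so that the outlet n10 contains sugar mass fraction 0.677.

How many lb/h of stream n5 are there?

208.1 lb/h

Let n5 be the unknown flow. Total out = 2539.3 + n5.
sugar balance: 1785.5 + 0.358·n5 = 0.677·(2539.3 + n5)
(0.358 − 0.677)·n5 = 0.677×2539.3 − 1785.5 = -66.374
n5 = -66.374 / -0.319 = 208.07 lb/h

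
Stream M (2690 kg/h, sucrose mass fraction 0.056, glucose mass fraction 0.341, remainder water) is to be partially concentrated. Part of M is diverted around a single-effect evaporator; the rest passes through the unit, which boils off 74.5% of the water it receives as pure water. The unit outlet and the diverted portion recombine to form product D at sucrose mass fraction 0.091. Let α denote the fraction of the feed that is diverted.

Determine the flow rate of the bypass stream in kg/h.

386.9 kg/h

All 2690×0.056 = 150.64 kg/h of sucrose reaches D, so D = 150.64/0.091 = 1655.4 kg/h and vapour = 1034.6 kg/h.
The evaporator receives (1−α)·2690 of feed at 0.603 water and removes 0.745 of that water:
0.745×0.603×(1−α)×2690 = 1034.6
(1−α) = 1034.6/1208.4 = 0.8562;  α = 0.1438.
Bypass flow = 0.1438×2690 = 386.94 kg/h.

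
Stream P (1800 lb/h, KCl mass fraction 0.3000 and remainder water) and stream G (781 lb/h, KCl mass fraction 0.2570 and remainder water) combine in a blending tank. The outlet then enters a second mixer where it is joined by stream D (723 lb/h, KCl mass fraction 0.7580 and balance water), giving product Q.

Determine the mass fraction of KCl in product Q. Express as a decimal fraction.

Overall, product flow = 3304 lb/h.
KCl in = 1800×0.300 + 781×0.257 + 723×0.758 = 1288.8 lb/h.
KCl fraction in Q = 0.3901.

0.3901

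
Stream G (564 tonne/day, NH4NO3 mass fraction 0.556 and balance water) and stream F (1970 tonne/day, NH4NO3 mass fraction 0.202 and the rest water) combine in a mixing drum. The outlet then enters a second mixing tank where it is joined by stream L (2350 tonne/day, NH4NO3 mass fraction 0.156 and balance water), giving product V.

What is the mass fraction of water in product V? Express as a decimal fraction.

0.779

Overall, product flow = 4884 tonne/day.
water in = 564×0.444 + 1970×0.798 + 2350×0.844 = 3805.9 tonne/day.
water fraction in V = 0.779.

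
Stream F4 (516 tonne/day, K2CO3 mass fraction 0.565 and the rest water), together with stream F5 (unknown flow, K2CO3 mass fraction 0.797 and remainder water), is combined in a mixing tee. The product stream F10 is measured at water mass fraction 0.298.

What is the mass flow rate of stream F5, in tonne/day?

Let F5 be the unknown flow. Total out = 516 + F5.
water balance: 224.46 + 0.203·F5 = 0.298·(516 + F5)
(0.203 − 0.298)·F5 = 0.298×516 − 224.46 = -70.692
F5 = -70.692 / -0.095 = 744.13 tonne/day

744.1 tonne/day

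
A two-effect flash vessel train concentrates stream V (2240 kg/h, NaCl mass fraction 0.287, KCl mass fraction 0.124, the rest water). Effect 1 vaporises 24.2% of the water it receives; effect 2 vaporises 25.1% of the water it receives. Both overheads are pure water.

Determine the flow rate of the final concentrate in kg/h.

1670 kg/h

water in feed = 2240×0.589 = 1319.4 kg/h.
After stage 1: water left = (1−0.242)×1319.4 = 1000.1; stream total = 1920.7 kg/h.
After stage 2: water left = (1−0.251)×1000.1 = 749.06; final concentrate = 1669.7 kg/h.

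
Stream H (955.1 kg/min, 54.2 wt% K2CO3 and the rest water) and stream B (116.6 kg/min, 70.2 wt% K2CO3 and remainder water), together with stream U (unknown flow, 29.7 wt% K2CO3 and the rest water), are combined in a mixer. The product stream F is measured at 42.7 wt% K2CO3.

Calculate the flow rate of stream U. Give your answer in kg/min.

1092 kg/min

Let U be the unknown flow. Total out = 1071.7 + U.
K2CO3 balance: 599.52 + 0.297·U = 0.427·(1071.7 + U)
(0.297 − 0.427)·U = 0.427×1071.7 − 599.52 = -141.9
U = -141.9 / -0.130 = 1091.6 kg/min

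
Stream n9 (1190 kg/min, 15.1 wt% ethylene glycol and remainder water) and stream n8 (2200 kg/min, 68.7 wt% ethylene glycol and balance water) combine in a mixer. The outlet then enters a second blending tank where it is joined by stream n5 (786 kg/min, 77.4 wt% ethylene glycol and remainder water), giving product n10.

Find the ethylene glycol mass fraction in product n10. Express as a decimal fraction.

Overall, product flow = 4176 kg/min.
ethylene glycol in = 1190×0.151 + 2200×0.687 + 786×0.774 = 2299.5 kg/min.
ethylene glycol fraction in n10 = 0.5506.

0.5506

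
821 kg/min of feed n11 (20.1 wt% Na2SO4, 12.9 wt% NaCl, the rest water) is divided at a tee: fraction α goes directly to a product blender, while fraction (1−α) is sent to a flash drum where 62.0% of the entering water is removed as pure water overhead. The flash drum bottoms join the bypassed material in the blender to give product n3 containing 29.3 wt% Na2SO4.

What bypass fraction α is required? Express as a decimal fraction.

All 821×0.201 = 165.02 kg/min of Na2SO4 reaches n3, so n3 = 165.02/0.293 = 563.21 kg/min and vapour = 257.79 kg/min.
The evaporator receives (1−α)·821 of feed at 0.670 water and removes 0.620 of that water:
0.620×0.670×(1−α)×821 = 257.79
(1−α) = 257.79/341.04 = 0.7559;  α = 0.2441.

0.244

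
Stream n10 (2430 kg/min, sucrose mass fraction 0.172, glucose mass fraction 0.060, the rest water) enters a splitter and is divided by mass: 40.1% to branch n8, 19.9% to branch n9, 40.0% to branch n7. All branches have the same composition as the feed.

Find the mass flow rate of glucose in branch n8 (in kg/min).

Branch n8 total = 0.401×2430 = 974.43 kg/min.
glucose in n8 = 0.060×974.43 = 58.466 kg/min.

58.47 kg/min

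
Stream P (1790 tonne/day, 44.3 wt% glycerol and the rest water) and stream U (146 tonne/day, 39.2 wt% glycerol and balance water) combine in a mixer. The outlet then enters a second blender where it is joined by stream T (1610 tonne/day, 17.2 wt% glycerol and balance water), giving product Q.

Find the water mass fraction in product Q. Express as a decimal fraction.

0.682

Overall, product flow = 3546 tonne/day.
water in = 1790×0.557 + 146×0.608 + 1610×0.828 = 2418.9 tonne/day.
water fraction in Q = 0.682.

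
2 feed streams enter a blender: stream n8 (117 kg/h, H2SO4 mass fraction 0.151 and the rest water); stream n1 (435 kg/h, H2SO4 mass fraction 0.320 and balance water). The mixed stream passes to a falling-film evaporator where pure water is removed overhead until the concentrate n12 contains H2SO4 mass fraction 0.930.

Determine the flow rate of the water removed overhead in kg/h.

H2SO4 entering = 117×0.151 + 435×0.320 = 156.87 kg/h.
All H2SO4 reports to n12, so n12 = 156.87/0.930 = 168.67 kg/h.
Total feed = 552 kg/h; overhead = 552 − 168.67 = 383.33 kg/h.

383.3 kg/h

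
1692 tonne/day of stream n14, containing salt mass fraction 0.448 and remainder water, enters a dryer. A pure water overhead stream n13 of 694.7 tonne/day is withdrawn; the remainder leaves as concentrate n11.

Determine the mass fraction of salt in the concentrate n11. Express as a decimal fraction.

salt is not removed: 1692×0.448 = 758.02 tonne/day of salt enters n11.
Concentrate = 1692 − 694.7 = 997.3 tonne/day.
Mass fraction = 758.02/997.3 = 0.760.

0.760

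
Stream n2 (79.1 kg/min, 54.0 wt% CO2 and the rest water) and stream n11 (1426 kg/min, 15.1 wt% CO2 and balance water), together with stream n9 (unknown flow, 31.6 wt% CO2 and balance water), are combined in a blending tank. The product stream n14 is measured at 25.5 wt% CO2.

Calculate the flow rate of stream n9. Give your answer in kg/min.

2062 kg/min

Let n9 be the unknown flow. Total out = 1505.1 + n9.
CO2 balance: 258.04 + 0.316·n9 = 0.255·(1505.1 + n9)
(0.316 − 0.255)·n9 = 0.255×1505.1 − 258.04 = 125.76
n9 = 125.76 / 0.061 = 2061.6 kg/min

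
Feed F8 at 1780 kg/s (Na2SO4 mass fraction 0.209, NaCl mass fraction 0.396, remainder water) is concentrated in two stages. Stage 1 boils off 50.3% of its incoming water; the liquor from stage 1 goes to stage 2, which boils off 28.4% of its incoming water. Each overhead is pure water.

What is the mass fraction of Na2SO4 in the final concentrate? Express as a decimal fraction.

0.280

water in feed = 1780×0.395 = 703.1 kg/s.
After stage 1: water left = (1−0.503)×703.1 = 349.44; stream total = 1426.3 kg/s.
After stage 2: water left = (1−0.284)×349.44 = 250.2; final concentrate = 1327.1 kg/s.
Na2SO4 fraction = 372.02/1327.1 = 0.280.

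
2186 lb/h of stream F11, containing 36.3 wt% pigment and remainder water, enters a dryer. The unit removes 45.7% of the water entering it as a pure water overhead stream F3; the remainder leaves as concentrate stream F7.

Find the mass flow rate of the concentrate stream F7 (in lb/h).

water entering = 2186×0.637 = 1392.5 lb/h; overhead removed = 0.457×1392.5 = 636.36 lb/h.
Concentrate = 2186 − 636.36 = 1549.6 lb/h.

1550 lb/h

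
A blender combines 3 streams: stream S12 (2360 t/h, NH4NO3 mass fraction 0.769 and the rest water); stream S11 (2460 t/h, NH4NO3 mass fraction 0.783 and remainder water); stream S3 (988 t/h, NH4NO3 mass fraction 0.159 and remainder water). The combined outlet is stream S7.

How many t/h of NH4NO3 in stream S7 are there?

NH4NO3 out = NH4NO3 in = 2360×0.769 + 2460×0.783 + 988×0.159 = 3898.1 t/h.

3898 t/h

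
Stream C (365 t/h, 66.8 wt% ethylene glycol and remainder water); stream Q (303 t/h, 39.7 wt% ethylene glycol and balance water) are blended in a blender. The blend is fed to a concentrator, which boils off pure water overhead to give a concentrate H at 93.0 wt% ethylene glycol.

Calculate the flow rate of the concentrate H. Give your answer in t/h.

ethylene glycol entering = 365×0.668 + 303×0.397 = 364.11 t/h.
All ethylene glycol reports to H, so H = 364.11/0.930 = 391.52 t/h.

391.5 t/h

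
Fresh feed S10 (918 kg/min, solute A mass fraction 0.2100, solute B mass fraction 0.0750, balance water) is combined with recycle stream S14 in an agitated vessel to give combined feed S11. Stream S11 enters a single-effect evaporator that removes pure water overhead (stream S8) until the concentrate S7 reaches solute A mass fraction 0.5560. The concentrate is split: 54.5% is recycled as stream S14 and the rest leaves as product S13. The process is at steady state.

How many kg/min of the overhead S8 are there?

Overall solute A balance (none leaves overhead): solute A in fresh feed = solute A in product, i.e. 918×0.210 = (1−0.545)·S7·0.556.
S7 = 192.78/(0.556×0.455) = 762.04 kg/min.
Recycle S14 = 0.545×762.04 = 415.31 kg/min.
Combined feed S11 = 918 + 415.31 = 1333.3 kg/min.
Overhead S8 = S11 − S7 = 1333.3 − 762.04 = 571.27 kg/min.

571.3 kg/min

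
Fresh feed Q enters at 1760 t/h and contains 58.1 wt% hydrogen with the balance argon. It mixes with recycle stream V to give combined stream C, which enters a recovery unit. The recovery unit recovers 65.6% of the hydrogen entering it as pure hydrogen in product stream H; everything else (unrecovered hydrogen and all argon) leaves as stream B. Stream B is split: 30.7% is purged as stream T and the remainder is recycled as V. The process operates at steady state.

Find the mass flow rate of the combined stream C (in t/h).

argon enters only via Q and leaves only via the purge: 1760×0.419 = 0.307×(argon in B), and the recovery unit passes all argon, so argon in C = argon in B = 2402.1 t/h.
hydrogen in C: m_A = 1760×0.581 + (1−0.307)·(1−0.656)·m_A, so m_A = 1022.6/0.7616 = 1342.6 t/h.
C = 1342.6 + 2402.1 = 3744.7 t/h.

3745 t/h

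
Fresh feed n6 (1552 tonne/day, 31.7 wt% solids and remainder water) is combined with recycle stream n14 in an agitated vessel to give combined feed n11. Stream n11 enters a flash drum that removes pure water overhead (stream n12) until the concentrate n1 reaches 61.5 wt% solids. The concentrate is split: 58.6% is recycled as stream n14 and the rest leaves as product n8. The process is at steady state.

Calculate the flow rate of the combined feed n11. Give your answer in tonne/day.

2684 tonne/day

Overall solids balance (none leaves overhead): solids in fresh feed = solids in product, i.e. 1552×0.317 = (1−0.586)·n1·0.615.
n1 = 491.98/(0.615×0.414) = 1932.3 tonne/day.
Recycle n14 = 0.586×1932.3 = 1132.3 tonne/day.
Combined feed n11 = 1552 + 1132.3 = 2684.3 tonne/day.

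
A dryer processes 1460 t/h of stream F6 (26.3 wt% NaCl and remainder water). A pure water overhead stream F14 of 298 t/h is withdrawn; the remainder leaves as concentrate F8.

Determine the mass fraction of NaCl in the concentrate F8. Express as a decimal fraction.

NaCl is not removed: 1460×0.263 = 383.98 t/h of NaCl enters F8.
Concentrate = 1460 − 298 = 1162 t/h.
Mass fraction = 383.98/1162 = 0.330.

0.330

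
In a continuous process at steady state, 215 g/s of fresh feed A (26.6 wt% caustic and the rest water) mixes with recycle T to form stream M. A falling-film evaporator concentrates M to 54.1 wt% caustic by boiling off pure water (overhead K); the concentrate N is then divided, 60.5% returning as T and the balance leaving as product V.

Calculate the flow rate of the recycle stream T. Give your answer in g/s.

161.9 g/s

Overall caustic balance (none leaves overhead): caustic in fresh feed = caustic in product, i.e. 215×0.266 = (1−0.605)·N·0.541.
N = 57.19/(0.541×0.395) = 267.62 g/s.
Recycle T = 0.605×267.62 = 161.91 g/s.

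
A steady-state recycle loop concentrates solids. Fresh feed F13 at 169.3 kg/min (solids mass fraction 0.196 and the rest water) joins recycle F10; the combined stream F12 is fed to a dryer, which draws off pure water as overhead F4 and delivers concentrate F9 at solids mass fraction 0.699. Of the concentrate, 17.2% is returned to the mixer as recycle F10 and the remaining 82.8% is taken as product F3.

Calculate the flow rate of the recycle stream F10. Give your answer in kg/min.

Overall solids balance (none leaves overhead): solids in fresh feed = solids in product, i.e. 169.3×0.196 = (1−0.172)·F9·0.699.
F9 = 33.183/(0.699×0.828) = 57.333 kg/min.
Recycle F10 = 0.172×57.333 = 9.8613 kg/min.

9.861 kg/min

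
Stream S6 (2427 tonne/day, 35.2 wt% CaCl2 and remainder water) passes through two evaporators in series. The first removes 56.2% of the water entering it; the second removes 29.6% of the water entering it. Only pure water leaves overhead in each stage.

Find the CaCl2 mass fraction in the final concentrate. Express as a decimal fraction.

water in feed = 2427×0.648 = 1572.7 tonne/day.
After stage 1: water left = (1−0.562)×1572.7 = 688.84; stream total = 1543.1 tonne/day.
After stage 2: water left = (1−0.296)×688.84 = 484.94; final concentrate = 1339.2 tonne/day.
CaCl2 fraction = 854.3/1339.2 = 0.638.

0.638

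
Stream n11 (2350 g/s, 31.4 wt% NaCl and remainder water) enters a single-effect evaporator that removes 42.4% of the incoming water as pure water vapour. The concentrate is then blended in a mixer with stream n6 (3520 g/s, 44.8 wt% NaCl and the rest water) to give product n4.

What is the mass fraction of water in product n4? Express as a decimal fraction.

Vapour removed = 0.424×0.686×2350 = 683.53 g/s; concentrate = 1666.5 g/s.
water reaching the mixer = 928.57 (from concentrate) + 3520×0.552 = 2871.6 g/s.
Product flow = 1666.5 + 3520 = 5186.5 g/s; water fraction = 0.554.

0.554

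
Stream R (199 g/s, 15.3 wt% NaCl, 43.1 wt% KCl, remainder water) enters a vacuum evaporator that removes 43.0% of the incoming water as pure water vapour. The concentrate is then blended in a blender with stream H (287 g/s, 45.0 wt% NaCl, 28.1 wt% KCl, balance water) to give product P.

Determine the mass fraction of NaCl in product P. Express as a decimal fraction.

Vapour removed = 0.430×0.416×199 = 35.597 g/s; concentrate = 163.4 g/s.
NaCl reaching the mixer = 30.447 (from concentrate) + 287×0.450 = 159.6 g/s.
Product flow = 163.4 + 287 = 450.4 g/s; NaCl fraction = 0.354.

0.354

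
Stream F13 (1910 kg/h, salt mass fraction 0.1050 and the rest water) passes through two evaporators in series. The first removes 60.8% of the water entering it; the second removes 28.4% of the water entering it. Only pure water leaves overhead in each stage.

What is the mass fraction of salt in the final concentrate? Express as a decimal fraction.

water in feed = 1910×0.895 = 1709.5 kg/h.
After stage 1: water left = (1−0.608)×1709.5 = 670.1; stream total = 870.65 kg/h.
After stage 2: water left = (1−0.284)×670.1 = 479.79; final concentrate = 680.34 kg/h.
salt fraction = 200.55/680.34 = 0.2948.

0.2948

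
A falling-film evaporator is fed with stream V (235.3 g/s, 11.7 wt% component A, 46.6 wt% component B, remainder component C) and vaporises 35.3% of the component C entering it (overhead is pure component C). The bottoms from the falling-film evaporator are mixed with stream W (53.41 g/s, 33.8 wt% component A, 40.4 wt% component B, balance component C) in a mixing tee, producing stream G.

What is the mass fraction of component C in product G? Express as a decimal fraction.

Vapour removed = 0.353×0.417×235.3 = 34.636 g/s; concentrate = 200.66 g/s.
component C reaching the mixer = 63.484 (from concentrate) + 53.41×0.258 = 77.263 g/s.
Product flow = 200.66 + 53.41 = 254.07 g/s; component C fraction = 0.304.

0.304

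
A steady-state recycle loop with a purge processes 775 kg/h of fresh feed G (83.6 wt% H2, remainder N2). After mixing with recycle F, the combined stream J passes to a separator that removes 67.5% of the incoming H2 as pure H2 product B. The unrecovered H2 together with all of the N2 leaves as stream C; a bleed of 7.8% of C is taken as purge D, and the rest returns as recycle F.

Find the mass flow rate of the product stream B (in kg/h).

624.4 kg/h

H2 in J: m_A = 775×0.836 + (1−0.078)·(1−0.675)·m_A, so m_A = 647.9/0.7004 = 925.11 kg/h.
Product B = 0.675×925.11 = 624.45 kg/h.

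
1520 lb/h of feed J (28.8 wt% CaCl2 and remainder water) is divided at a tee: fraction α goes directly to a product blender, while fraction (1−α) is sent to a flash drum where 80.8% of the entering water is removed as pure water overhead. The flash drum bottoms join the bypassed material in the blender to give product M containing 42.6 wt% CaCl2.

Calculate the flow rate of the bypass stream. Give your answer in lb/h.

All 1520×0.288 = 437.76 lb/h of CaCl2 reaches M, so M = 437.76/0.426 = 1027.6 lb/h and vapour = 492.39 lb/h.
The evaporator receives (1−α)·1520 of feed at 0.712 water and removes 0.808 of that water:
0.808×0.712×(1−α)×1520 = 492.39
(1−α) = 492.39/874.45 = 0.5631;  α = 0.4369.
Bypass flow = 0.4369×1520 = 664.1 lb/h.

664.1 lb/h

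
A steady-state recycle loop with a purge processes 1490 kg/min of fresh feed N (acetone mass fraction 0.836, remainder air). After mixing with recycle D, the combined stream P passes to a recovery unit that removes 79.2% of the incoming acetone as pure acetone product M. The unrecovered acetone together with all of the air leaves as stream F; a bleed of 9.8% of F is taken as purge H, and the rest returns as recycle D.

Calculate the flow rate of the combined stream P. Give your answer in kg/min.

4027 kg/min

air enters only via N and leaves only via the purge: 1490×0.164 = 0.098×(air in F), and the recovery unit passes all air, so air in P = air in F = 2493.5 kg/min.
acetone in P: m_A = 1490×0.836 + (1−0.098)·(1−0.792)·m_A, so m_A = 1245.6/0.8124 = 1533.3 kg/min.
P = 1533.3 + 2493.5 = 4026.8 kg/min.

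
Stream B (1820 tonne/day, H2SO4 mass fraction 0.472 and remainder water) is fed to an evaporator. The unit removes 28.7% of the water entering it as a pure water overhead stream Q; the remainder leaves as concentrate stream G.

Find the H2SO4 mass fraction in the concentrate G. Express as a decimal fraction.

H2SO4 is not removed: 1820×0.472 = 859.04 tonne/day of H2SO4 enters G.
water entering = 1820×0.528 = 960.96 tonne/day; overhead removed = 0.287×960.96 = 275.8 tonne/day.
Concentrate = 1820 − 275.8 = 1544.2 tonne/day.
Mass fraction = 859.04/1544.2 = 0.556.

0.556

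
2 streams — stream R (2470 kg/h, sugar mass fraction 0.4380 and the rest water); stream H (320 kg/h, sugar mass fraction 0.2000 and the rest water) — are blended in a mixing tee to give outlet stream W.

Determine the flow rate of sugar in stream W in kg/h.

sugar out = sugar in = 2470×0.438 + 320×0.200 = 1145.9 kg/h.

1146 kg/h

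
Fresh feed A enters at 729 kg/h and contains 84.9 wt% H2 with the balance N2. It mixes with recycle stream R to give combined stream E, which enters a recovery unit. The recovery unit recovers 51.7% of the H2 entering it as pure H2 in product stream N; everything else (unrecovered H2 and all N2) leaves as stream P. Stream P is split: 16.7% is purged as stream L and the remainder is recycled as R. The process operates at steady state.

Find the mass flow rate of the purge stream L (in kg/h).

N2 enters only via A and leaves only via the purge: 729×0.151 = 0.167×(N2 in P), and the recovery unit passes all N2, so N2 in E = N2 in P = 659.16 kg/h.
H2 in E: m_A = 729×0.849 + (1−0.167)·(1−0.517)·m_A, so m_A = 618.92/0.5977 = 1035.6 kg/h.
P = (1−0.517)×1035.6 + 659.16 = 1159.3 kg/h.
Purge L = 0.167×1159.3 = 193.61 kg/h.

193.6 kg/h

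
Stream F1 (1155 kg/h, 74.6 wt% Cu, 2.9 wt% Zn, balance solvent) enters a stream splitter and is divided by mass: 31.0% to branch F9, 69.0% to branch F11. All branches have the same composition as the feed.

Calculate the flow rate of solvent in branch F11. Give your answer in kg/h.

179.3 kg/h

Branch F11 total = 0.690×1155 = 796.95 kg/h.
solvent in F11 = 0.225×796.95 = 179.31 kg/h.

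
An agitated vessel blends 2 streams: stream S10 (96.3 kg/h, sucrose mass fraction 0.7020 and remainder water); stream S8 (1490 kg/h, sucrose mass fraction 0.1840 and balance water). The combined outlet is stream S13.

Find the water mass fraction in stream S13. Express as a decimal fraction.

0.7846

Total flow out = 96.3 + 1490 = 1586.3 kg/h.
water in = 96.3×0.298 + 1490×0.816 = 1244.5 kg/h.
water mass fraction in S13 = 1244.5/1586.3 = 0.7846.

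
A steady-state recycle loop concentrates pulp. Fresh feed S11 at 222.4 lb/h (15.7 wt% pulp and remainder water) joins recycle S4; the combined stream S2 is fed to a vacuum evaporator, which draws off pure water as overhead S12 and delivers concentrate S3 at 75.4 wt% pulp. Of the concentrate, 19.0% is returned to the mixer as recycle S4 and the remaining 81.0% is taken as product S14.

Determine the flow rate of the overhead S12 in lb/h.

Overall pulp balance (none leaves overhead): pulp in fresh feed = pulp in product, i.e. 222.4×0.157 = (1−0.190)·S3·0.754.
S3 = 34.917/(0.754×0.810) = 57.171 lb/h.
Recycle S4 = 0.190×57.171 = 10.863 lb/h.
Combined feed S2 = 222.4 + 10.863 = 233.26 lb/h.
Overhead S12 = S2 − S3 = 233.26 − 57.171 = 176.09 lb/h.

176.1 lb/h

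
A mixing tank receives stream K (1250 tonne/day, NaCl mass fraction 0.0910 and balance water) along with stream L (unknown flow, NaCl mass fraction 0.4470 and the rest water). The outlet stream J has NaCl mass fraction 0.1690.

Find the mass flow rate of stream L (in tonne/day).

Let L be the unknown flow. Total out = 1250 + L.
NaCl balance: 113.75 + 0.447·L = 0.169·(1250 + L)
(0.447 − 0.169)·L = 0.169×1250 − 113.75 = 97.5
L = 97.5 / 0.278 = 350.72 tonne/day

350.7 tonne/day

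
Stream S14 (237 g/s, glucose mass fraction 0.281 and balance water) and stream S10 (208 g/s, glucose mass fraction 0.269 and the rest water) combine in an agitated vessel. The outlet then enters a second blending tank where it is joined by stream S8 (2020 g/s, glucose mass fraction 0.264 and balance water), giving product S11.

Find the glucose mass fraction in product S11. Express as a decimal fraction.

Overall, product flow = 2465 g/s.
glucose in = 237×0.281 + 208×0.269 + 2020×0.264 = 655.83 g/s.
glucose fraction in S11 = 0.266.

0.266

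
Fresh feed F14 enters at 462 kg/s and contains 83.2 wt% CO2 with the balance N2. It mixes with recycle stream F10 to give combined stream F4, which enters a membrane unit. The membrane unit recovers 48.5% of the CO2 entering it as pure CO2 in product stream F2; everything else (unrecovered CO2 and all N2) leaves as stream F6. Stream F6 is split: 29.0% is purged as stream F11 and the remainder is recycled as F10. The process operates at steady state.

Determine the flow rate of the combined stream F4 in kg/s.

N2 enters only via F14 and leaves only via the purge: 462×0.168 = 0.290×(N2 in F6), and the membrane unit passes all N2, so N2 in F4 = N2 in F6 = 267.64 kg/s.
CO2 in F4: m_A = 462×0.832 + (1−0.290)·(1−0.485)·m_A, so m_A = 384.38/0.6343 = 605.95 kg/s.
F4 = 605.95 + 267.64 = 873.59 kg/s.

873.6 kg/s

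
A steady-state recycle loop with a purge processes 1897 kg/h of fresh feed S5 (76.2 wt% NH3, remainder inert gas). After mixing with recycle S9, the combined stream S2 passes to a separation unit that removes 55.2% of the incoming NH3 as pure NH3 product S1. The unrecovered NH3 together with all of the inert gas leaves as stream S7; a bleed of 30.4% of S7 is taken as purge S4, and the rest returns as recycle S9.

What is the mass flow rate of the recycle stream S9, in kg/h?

inert gas enters only via S5 and leaves only via the purge: 1897×0.238 = 0.304×(inert gas in S7), and the separation unit passes all inert gas, so inert gas in S2 = inert gas in S7 = 1485.2 kg/h.
NH3 in S2: m_A = 1897×0.762 + (1−0.304)·(1−0.552)·m_A, so m_A = 1445.5/0.6882 = 2100.5 kg/h.
S7 = (1−0.552)×2100.5 + 1485.2 = 2426.2 kg/h.
Recycle S9 = (1−0.304)×2426.2 = 1688.6 kg/h.

1689 kg/h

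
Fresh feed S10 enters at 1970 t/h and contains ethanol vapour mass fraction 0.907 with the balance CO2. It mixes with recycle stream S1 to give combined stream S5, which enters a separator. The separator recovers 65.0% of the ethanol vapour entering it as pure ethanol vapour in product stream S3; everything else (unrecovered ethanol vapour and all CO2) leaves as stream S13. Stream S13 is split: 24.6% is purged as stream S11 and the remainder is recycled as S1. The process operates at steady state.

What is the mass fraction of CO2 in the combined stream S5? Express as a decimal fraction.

0.235

CO2 enters only via S10 and leaves only via the purge: 1970×0.093 = 0.246×(CO2 in S13), and the separator passes all CO2, so CO2 in S5 = CO2 in S13 = 744.76 t/h.
ethanol vapour in S5: m_A = 1970×0.907 + (1−0.246)·(1−0.650)·m_A, so m_A = 1786.8/0.7361 = 2427.4 t/h.
S5 = 2427.4 + 744.76 = 3172.1 t/h.
CO2 fraction in S5 = 744.76/3172.1 = 0.235.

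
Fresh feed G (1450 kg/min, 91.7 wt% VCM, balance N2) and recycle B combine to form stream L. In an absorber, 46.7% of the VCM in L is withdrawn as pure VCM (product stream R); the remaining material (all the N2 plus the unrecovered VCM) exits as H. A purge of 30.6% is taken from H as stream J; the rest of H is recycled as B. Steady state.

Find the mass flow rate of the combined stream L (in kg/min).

2504 kg/min

N2 enters only via G and leaves only via the purge: 1450×0.083 = 0.306×(N2 in H), and the absorber passes all N2, so N2 in L = N2 in H = 393.3 kg/min.
VCM in L: m_A = 1450×0.917 + (1−0.306)·(1−0.467)·m_A, so m_A = 1329.7/0.6301 = 2110.2 kg/min.
L = 2110.2 + 393.3 = 2503.5 kg/min.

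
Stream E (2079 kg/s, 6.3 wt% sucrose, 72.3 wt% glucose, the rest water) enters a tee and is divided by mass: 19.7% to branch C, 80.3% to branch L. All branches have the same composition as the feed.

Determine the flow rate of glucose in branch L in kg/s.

1207 kg/s

Branch L total = 0.803×2079 = 1669.4 kg/s.
glucose in L = 0.723×1669.4 = 1207 kg/s.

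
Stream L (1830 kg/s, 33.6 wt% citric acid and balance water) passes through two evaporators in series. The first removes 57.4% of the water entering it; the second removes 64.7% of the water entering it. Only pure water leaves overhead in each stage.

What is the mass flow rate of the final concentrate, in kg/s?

water in feed = 1830×0.664 = 1215.1 kg/s.
After stage 1: water left = (1−0.574)×1215.1 = 517.64; stream total = 1132.5 kg/s.
After stage 2: water left = (1−0.647)×517.64 = 182.73; final concentrate = 797.61 kg/s.

797.6 kg/s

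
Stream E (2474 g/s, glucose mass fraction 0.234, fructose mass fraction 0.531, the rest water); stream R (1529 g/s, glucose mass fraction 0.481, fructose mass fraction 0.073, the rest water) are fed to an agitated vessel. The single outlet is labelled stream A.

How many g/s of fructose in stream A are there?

1425 g/s

fructose out = fructose in = 2474×0.531 + 1529×0.073 = 1425.3 g/s.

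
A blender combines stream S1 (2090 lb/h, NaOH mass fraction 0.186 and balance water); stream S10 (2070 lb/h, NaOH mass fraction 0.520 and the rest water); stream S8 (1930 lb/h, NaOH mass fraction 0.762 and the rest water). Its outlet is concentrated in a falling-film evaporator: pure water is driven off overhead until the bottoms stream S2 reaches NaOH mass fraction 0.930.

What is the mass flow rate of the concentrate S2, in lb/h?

3157 lb/h

NaOH entering = 2090×0.186 + 2070×0.520 + 1930×0.762 = 2935.8 lb/h.
All NaOH reports to S2, so S2 = 2935.8/0.930 = 3156.8 lb/h.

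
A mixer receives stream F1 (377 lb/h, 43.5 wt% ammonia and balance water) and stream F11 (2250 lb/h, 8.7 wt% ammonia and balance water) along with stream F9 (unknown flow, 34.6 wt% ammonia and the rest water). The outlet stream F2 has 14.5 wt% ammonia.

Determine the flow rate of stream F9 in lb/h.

Let F9 be the unknown flow. Total out = 2627 + F9.
ammonia balance: 359.75 + 0.346·F9 = 0.145·(2627 + F9)
(0.346 − 0.145)·F9 = 0.145×2627 − 359.75 = 21.17
F9 = 21.17 / 0.201 = 105.32 lb/h

105.3 lb/h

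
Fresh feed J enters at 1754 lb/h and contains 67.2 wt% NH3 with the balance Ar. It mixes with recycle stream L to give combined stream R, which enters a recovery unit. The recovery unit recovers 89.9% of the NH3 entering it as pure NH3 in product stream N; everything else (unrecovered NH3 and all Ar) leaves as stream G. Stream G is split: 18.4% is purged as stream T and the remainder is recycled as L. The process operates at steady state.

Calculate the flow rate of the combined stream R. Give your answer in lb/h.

4411 lb/h

Ar enters only via J and leaves only via the purge: 1754×0.328 = 0.184×(Ar in G), and the recovery unit passes all Ar, so Ar in R = Ar in G = 3126.7 lb/h.
NH3 in R: m_A = 1754×0.672 + (1−0.184)·(1−0.899)·m_A, so m_A = 1178.7/0.9176 = 1284.6 lb/h.
R = 1284.6 + 3126.7 = 4411.3 lb/h.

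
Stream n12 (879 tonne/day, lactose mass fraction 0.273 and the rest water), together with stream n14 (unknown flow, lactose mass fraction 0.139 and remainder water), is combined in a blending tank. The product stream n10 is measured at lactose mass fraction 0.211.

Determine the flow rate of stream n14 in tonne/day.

Let n14 be the unknown flow. Total out = 879 + n14.
lactose balance: 239.97 + 0.139·n14 = 0.211·(879 + n14)
(0.139 − 0.211)·n14 = 0.211×879 − 239.97 = -54.498
n14 = -54.498 / -0.072 = 756.92 tonne/day

756.9 tonne/day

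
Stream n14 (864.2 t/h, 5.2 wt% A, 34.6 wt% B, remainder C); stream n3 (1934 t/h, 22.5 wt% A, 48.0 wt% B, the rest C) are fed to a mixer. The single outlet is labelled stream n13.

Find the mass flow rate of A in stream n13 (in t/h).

480.1 t/h

A out = A in = 864.2×0.052 + 1934×0.225 = 480.09 t/h.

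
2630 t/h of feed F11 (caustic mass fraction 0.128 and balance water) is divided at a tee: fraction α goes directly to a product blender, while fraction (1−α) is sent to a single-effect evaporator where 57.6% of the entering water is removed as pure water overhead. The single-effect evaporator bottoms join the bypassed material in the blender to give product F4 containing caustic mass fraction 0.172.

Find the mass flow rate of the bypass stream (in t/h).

All 2630×0.128 = 336.64 t/h of caustic reaches F4, so F4 = 336.64/0.172 = 1957.2 t/h and vapour = 672.79 t/h.
The evaporator receives (1−α)·2630 of feed at 0.872 water and removes 0.576 of that water:
0.576×0.872×(1−α)×2630 = 672.79
(1−α) = 672.79/1321 = 0.5093;  α = 0.4907.
Bypass flow = 0.4907×2630 = 1290.5 t/h.

1291 t/h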